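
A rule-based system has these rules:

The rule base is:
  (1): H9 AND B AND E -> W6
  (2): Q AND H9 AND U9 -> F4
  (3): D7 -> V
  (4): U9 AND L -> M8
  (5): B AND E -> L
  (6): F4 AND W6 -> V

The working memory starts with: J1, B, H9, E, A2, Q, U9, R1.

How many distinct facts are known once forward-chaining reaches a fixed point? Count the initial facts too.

Round 1 fires (1), (2), (5), giving W6, F4, L.
Round 2 fires (4), (6), giving M8, V.
Closure: {A2, B, E, F4, H9, J1, L, M8, Q, R1, U9, V, W6} — 13 facts.

13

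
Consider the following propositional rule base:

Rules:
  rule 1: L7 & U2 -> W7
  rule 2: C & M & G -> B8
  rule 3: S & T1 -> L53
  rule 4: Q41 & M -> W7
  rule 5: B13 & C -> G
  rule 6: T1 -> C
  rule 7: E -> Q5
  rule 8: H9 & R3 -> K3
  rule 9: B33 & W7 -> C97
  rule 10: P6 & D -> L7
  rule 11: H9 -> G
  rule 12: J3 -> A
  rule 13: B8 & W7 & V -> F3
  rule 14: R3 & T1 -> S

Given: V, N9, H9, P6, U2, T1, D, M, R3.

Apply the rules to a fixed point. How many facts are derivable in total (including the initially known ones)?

18

Round 1 fires rule 6, rule 8, rule 10, rule 11, rule 14, giving C, K3, L7, G, S.
Round 2 fires rule 1, rule 2, rule 3, giving W7, B8, L53.
Round 3 fires rule 13, giving F3.
Closure: {B8, C, D, F3, G, H9, K3, L53, L7, M, N9, P6, R3, S, T1, U2, V, W7} — 18 facts.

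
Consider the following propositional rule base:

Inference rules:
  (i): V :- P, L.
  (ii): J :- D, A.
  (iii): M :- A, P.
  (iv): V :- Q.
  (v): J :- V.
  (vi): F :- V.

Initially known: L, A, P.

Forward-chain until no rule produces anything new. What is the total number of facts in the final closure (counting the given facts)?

Round 1: (i) [V :- P, L.]; (iii) [M :- A, P.]. Adds V, M.
Round 2: (v) [J :- V.]; (vi) [F :- V.]. Adds J, F.
Closure: {A, F, J, L, M, P, V} — 7 facts.

7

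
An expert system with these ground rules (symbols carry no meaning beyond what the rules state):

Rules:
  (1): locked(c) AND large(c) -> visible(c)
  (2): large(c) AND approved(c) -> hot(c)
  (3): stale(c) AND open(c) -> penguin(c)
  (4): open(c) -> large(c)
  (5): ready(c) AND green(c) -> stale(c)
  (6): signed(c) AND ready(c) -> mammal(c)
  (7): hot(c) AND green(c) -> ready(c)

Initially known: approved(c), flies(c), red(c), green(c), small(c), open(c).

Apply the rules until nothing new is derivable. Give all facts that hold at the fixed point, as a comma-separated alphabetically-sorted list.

Round 1 — (4), derive large(c).
Round 2 — (2), derive hot(c).
Round 3 — (7), derive ready(c).
Round 4 — (5), derive stale(c).
Round 5 — (3), derive penguin(c).

approved(c), flies(c), green(c), hot(c), large(c), open(c), penguin(c), ready(c), red(c), small(c), stale(c)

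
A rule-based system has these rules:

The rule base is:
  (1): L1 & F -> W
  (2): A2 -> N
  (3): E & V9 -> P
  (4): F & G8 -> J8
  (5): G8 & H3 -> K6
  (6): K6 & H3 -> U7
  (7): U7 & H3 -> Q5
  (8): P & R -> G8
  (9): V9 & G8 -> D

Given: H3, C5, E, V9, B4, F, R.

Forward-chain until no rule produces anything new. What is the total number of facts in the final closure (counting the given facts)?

14

Round 1: (3) [E & V9 -> P]. New: P.
Round 2: (8) [P & R -> G8]. New: G8.
Round 3: (4) [F & G8 -> J8]; (5) [G8 & H3 -> K6]; (9) [V9 & G8 -> D]. New: J8, K6, D.
Round 4: (6) [K6 & H3 -> U7]. New: U7.
Round 5: (7) [U7 & H3 -> Q5]. New: Q5.
Closure: {B4, C5, D, E, F, G8, H3, J8, K6, P, Q5, R, U7, V9} — 14 facts.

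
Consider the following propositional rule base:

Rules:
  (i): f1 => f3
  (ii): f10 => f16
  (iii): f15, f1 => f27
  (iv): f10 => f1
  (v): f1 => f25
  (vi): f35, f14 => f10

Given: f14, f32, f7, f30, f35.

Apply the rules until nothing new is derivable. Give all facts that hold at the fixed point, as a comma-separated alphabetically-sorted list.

f1, f10, f14, f16, f25, f3, f30, f32, f35, f7

Round 1: (vi) [f35, f14 => f10]. Adds f10.
Round 2: (ii) [f10 => f16]; (iv) [f10 => f1]. Adds f16, f1.
Round 3: (i) [f1 => f3]; (v) [f1 => f25]. Adds f3, f25.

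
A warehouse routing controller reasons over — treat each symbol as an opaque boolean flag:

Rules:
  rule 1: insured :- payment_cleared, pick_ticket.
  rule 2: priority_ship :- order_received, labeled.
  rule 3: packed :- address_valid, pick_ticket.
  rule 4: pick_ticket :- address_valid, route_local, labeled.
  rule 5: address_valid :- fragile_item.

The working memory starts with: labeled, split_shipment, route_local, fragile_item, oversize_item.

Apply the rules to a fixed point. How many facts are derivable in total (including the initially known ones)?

8

Round 1 — rule 5, derive address_valid.
Round 2 — rule 4, derive pick_ticket.
Round 3 — rule 3, derive packed.
Closure: {address_valid, fragile_item, labeled, oversize_item, packed, pick_ticket, route_local, split_shipment} — 8 facts.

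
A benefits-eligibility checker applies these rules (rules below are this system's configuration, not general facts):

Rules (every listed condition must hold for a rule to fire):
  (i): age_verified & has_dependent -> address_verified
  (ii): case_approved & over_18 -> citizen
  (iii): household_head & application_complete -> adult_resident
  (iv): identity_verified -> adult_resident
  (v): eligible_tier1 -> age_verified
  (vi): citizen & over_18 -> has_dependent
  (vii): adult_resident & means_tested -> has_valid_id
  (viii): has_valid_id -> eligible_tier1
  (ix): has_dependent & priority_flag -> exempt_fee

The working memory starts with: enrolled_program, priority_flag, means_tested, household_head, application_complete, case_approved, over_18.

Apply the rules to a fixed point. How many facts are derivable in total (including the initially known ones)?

Round 1 fires (ii), (iii), giving citizen, adult_resident.
Round 2 fires (vi), (vii), giving has_dependent, has_valid_id.
Round 3 fires (viii), (ix), giving eligible_tier1, exempt_fee.
Round 4 fires (v), giving age_verified.
Round 5 fires (i), giving address_verified.
Closure: {address_verified, adult_resident, age_verified, application_complete, case_approved, citizen, eligible_tier1, enrolled_program, exempt_fee, has_dependent, has_valid_id, household_head, means_tested, over_18, priority_flag} — 15 facts.

15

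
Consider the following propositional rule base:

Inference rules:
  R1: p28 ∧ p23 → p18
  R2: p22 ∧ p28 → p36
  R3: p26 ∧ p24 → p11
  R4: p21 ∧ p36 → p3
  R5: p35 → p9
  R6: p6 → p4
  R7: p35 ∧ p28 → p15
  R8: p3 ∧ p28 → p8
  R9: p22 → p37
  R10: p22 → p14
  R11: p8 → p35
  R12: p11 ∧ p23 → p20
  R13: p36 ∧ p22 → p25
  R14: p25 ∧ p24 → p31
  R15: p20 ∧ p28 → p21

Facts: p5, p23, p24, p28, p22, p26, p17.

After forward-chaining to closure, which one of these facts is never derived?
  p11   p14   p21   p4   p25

p4

Round 1 fires R1, R2, R3, R9, R10, giving p18, p36, p11, p37, p14.
Round 2 fires R12, R13, giving p20, p25.
Round 3 fires R14, R15, giving p31, p21.
Round 4 fires R4, giving p3.
Round 5 fires R8, giving p8.
Round 6 fires R11, giving p35.
Round 7 fires R5, R7, giving p9, p15.
Derived: p11 (round 1), p25 (round 2), p21 (round 3), p14 (round 1). p4 never appears in any round.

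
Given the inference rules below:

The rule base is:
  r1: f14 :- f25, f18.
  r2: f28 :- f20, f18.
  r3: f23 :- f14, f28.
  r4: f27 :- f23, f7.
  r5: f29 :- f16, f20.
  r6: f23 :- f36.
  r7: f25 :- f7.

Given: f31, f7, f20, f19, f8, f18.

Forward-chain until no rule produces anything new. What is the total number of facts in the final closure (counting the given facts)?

Round 1 — r2, r7, derive f28, f25.
Round 2 — r1, derive f14.
Round 3 — r3, derive f23.
Round 4 — r4, derive f27.
Closure: {f14, f18, f19, f20, f23, f25, f27, f28, f31, f7, f8} — 11 facts.

11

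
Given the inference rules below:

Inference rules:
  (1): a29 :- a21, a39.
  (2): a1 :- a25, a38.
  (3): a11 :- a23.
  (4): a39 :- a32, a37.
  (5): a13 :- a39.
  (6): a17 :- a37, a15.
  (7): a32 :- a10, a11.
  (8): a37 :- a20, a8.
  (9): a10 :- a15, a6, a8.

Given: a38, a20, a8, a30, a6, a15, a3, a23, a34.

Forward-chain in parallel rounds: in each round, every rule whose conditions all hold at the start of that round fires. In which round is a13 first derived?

4

Round 1: (3) [a11 :- a23.]; (8) [a37 :- a20, a8.]; (9) [a10 :- a15, a6, a8.]. Adds a11, a37, a10.
Round 2: (6) [a17 :- a37, a15.]; (7) [a32 :- a10, a11.]. Adds a17, a32.
Round 3: (4) [a39 :- a32, a37.]. Adds a39.
Round 4: (5) [a13 :- a39.]. Adds a13.
a13 first appears in round 4.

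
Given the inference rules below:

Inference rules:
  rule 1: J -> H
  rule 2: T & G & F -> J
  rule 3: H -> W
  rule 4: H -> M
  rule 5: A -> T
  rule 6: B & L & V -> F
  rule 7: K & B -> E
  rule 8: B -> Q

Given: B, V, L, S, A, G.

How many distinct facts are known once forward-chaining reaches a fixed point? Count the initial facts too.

13

Round 1: rule 5 [A -> T]; rule 6 [B & L & V -> F]; rule 8 [B -> Q]. Adds T, F, Q.
Round 2: rule 2 [T & G & F -> J]. Adds J.
Round 3: rule 1 [J -> H]. Adds H.
Round 4: rule 3 [H -> W]; rule 4 [H -> M]. Adds W, M.
Closure: {A, B, F, G, H, J, L, M, Q, S, T, V, W} — 13 facts.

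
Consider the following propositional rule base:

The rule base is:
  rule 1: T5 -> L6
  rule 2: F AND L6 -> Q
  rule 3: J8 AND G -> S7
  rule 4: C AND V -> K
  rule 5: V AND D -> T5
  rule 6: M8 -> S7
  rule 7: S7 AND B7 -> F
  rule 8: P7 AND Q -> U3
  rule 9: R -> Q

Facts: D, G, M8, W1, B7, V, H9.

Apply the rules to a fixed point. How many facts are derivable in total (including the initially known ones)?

12

Round 1 fires rule 5, rule 6, giving T5, S7.
Round 2 fires rule 1, rule 7, giving L6, F.
Round 3 fires rule 2, giving Q.
Closure: {B7, D, F, G, H9, L6, M8, Q, S7, T5, V, W1} — 12 facts.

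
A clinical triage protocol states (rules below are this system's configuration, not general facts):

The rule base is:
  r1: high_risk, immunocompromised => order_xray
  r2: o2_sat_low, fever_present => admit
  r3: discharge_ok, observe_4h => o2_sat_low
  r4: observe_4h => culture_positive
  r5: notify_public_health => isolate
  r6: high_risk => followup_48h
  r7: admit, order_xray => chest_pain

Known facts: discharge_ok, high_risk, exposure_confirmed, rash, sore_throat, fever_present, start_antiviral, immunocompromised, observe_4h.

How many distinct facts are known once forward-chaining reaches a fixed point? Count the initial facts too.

Round 1: r1 [high_risk, immunocompromised => order_xray]; r3 [discharge_ok, observe_4h => o2_sat_low]; r4 [observe_4h => culture_positive]; r6 [high_risk => followup_48h]. New: order_xray, o2_sat_low, culture_positive, followup_48h.
Round 2: r2 [o2_sat_low, fever_present => admit]. New: admit.
Round 3: r7 [admit, order_xray => chest_pain]. New: chest_pain.
Closure: {admit, chest_pain, culture_positive, discharge_ok, exposure_confirmed, fever_present, followup_48h, high_risk, immunocompromised, o2_sat_low, observe_4h, order_xray, rash, sore_throat, start_antiviral} — 15 facts.

15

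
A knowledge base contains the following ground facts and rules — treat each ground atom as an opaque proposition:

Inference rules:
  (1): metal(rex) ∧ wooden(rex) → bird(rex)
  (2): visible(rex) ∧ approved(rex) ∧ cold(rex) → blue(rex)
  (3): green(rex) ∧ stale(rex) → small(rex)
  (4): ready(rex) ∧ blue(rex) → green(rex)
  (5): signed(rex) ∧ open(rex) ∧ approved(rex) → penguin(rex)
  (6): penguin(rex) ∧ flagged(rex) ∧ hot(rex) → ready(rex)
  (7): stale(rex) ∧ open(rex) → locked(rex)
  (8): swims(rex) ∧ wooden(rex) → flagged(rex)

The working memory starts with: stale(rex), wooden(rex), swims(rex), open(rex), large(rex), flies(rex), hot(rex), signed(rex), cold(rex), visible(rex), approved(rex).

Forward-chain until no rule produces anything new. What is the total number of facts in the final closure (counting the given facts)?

18

Round 1: (2) [visible(rex) ∧ approved(rex) ∧ cold(rex) → blue(rex)]; (5) [signed(rex) ∧ open(rex) ∧ approved(rex) → penguin(rex)]; (7) [stale(rex) ∧ open(rex) → locked(rex)]; (8) [swims(rex) ∧ wooden(rex) → flagged(rex)]. Adds blue(rex), penguin(rex), locked(rex), flagged(rex).
Round 2: (6) [penguin(rex) ∧ flagged(rex) ∧ hot(rex) → ready(rex)]. Adds ready(rex).
Round 3: (4) [ready(rex) ∧ blue(rex) → green(rex)]. Adds green(rex).
Round 4: (3) [green(rex) ∧ stale(rex) → small(rex)]. Adds small(rex).
Closure: {approved(rex), blue(rex), cold(rex), flagged(rex), flies(rex), green(rex), hot(rex), large(rex), locked(rex), open(rex), penguin(rex), ready(rex), signed(rex), small(rex), stale(rex), swims(rex), visible(rex), wooden(rex)} — 18 facts.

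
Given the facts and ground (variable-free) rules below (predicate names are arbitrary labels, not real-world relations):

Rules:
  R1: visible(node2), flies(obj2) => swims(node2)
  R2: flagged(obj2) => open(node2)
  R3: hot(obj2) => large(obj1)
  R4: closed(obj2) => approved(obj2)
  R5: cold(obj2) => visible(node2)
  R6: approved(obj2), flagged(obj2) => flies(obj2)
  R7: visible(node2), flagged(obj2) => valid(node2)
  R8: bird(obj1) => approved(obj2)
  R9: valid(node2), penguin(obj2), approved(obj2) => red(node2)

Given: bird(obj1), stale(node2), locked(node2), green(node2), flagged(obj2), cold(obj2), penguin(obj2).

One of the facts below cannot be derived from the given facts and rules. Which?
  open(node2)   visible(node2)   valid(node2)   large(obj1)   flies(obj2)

Round 1 — R2, R5, R8, derive open(node2), visible(node2), approved(obj2).
Round 2 — R6, R7, derive flies(obj2), valid(node2).
Round 3 — R1, R9, derive swims(node2), red(node2).
Derived: flies(obj2) (round 2), open(node2) (round 1), visible(node2) (round 1), valid(node2) (round 2). large(obj1) never appears in any round.

large(obj1)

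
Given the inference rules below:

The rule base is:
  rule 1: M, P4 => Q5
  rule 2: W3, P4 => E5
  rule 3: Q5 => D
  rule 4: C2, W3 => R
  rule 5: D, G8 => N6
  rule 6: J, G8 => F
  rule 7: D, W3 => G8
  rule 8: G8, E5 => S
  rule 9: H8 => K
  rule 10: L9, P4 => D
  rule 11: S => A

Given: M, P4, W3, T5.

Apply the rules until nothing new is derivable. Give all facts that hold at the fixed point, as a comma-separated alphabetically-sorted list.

Round 1: rule 1 [M, P4 => Q5]; rule 2 [W3, P4 => E5]. Adds Q5, E5.
Round 2: rule 3 [Q5 => D]. Adds D.
Round 3: rule 7 [D, W3 => G8]. Adds G8.
Round 4: rule 5 [D, G8 => N6]; rule 8 [G8, E5 => S]. Adds N6, S.
Round 5: rule 11 [S => A]. Adds A.

A, D, E5, G8, M, N6, P4, Q5, S, T5, W3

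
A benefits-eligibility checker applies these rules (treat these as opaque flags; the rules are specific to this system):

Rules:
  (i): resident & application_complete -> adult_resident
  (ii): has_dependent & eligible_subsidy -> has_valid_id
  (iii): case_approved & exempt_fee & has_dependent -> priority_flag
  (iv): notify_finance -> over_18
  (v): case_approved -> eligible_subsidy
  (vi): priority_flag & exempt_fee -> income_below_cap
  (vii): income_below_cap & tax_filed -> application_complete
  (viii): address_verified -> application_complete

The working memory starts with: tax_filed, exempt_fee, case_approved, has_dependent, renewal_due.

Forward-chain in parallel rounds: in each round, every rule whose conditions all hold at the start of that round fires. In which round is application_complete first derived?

Round 1 fires (iii), (v), giving priority_flag, eligible_subsidy.
Round 2 fires (ii), (vi), giving has_valid_id, income_below_cap.
Round 3 fires (vii), giving application_complete.
application_complete first appears in round 3.

3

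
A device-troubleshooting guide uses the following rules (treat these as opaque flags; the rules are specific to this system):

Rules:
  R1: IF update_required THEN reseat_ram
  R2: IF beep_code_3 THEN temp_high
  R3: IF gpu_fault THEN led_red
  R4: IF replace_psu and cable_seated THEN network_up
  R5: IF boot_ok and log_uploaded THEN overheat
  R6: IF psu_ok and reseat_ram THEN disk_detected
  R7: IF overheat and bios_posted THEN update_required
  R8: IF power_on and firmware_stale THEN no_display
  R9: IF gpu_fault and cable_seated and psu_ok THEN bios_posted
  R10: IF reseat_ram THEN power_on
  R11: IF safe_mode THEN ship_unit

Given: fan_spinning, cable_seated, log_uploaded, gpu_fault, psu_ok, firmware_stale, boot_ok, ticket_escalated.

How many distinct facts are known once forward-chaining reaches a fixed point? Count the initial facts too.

16

Round 1 fires R3, R5, R9, giving led_red, overheat, bios_posted.
Round 2 fires R7, giving update_required.
Round 3 fires R1, giving reseat_ram.
Round 4 fires R6, R10, giving disk_detected, power_on.
Round 5 fires R8, giving no_display.
Closure: {bios_posted, boot_ok, cable_seated, disk_detected, fan_spinning, firmware_stale, gpu_fault, led_red, log_uploaded, no_display, overheat, power_on, psu_ok, reseat_ram, ticket_escalated, update_required} — 16 facts.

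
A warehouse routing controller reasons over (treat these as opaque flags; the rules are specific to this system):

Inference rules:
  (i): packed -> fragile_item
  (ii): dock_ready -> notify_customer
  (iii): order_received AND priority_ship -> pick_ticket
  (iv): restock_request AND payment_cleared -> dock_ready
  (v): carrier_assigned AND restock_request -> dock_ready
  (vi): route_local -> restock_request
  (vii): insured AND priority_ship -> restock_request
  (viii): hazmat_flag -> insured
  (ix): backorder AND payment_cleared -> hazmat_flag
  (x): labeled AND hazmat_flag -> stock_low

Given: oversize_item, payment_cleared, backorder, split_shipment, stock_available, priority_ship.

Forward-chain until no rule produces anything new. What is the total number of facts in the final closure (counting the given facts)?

Round 1 — (ix), derive hazmat_flag.
Round 2 — (viii), derive insured.
Round 3 — (vii), derive restock_request.
Round 4 — (iv), derive dock_ready.
Round 5 — (ii), derive notify_customer.
Closure: {backorder, dock_ready, hazmat_flag, insured, notify_customer, oversize_item, payment_cleared, priority_ship, restock_request, split_shipment, stock_available} — 11 facts.

11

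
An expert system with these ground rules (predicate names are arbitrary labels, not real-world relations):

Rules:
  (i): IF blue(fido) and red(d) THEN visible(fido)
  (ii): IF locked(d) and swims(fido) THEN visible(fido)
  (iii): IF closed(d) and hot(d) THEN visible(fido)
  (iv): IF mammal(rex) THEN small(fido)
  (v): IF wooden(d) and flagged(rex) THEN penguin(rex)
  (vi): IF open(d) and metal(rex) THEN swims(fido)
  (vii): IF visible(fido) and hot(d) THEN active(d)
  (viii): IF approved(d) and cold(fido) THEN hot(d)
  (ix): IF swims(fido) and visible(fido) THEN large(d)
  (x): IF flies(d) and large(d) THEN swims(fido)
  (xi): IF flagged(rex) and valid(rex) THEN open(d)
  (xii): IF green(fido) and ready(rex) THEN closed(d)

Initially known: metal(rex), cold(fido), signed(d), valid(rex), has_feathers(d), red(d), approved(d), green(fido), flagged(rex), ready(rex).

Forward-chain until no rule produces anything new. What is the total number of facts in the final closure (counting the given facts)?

17

Round 1 fires (viii), (xi), (xii), giving hot(d), open(d), closed(d).
Round 2 fires (iii), (vi), giving visible(fido), swims(fido).
Round 3 fires (vii), (ix), giving active(d), large(d).
Closure: {active(d), approved(d), closed(d), cold(fido), flagged(rex), green(fido), has_feathers(d), hot(d), large(d), metal(rex), open(d), ready(rex), red(d), signed(d), swims(fido), valid(rex), visible(fido)} — 17 facts.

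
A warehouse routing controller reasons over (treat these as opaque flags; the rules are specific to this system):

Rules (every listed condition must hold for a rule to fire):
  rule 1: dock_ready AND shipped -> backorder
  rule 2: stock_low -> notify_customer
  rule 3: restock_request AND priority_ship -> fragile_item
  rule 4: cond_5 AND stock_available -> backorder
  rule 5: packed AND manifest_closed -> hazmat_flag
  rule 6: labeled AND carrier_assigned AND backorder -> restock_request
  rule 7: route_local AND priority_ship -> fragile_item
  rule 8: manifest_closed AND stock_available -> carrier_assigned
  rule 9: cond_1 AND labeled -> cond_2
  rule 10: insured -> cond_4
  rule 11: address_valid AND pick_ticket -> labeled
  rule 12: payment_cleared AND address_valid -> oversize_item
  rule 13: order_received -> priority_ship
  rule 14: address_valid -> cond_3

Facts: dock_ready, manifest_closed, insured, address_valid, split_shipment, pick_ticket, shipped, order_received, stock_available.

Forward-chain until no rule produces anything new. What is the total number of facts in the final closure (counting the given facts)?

17

[1] rule 1 [dock_ready AND shipped -> backorder]; rule 8 [manifest_closed AND stock_available -> carrier_assigned]; rule 10 [insured -> cond_4]; rule 11 [address_valid AND pick_ticket -> labeled]; rule 13 [order_received -> priority_ship]; rule 14 [address_valid -> cond_3]. ⇒ new: backorder, carrier_assigned, cond_4, labeled, priority_ship, cond_3.
[2] rule 6 [labeled AND carrier_assigned AND backorder -> restock_request]. ⇒ new: restock_request.
[3] rule 3 [restock_request AND priority_ship -> fragile_item]. ⇒ new: fragile_item.
Closure: {address_valid, backorder, carrier_assigned, cond_3, cond_4, dock_ready, fragile_item, insured, labeled, manifest_closed, order_received, pick_ticket, priority_ship, restock_request, shipped, split_shipment, stock_available} — 17 facts.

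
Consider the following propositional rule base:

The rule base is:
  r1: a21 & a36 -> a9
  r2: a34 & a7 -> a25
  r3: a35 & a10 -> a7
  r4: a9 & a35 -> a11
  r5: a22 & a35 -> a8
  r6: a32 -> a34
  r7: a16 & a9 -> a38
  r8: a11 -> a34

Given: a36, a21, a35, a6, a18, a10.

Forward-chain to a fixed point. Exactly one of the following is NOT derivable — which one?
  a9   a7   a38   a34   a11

Round 1 — r1, r3, derive a9, a7.
Round 2 — r4, derive a11.
Round 3 — r8, derive a34.
Round 4 — r2, derive a25.
Derived: a9 (round 1), a7 (round 1), a34 (round 3), a11 (round 2). a38 never appears in any round.

a38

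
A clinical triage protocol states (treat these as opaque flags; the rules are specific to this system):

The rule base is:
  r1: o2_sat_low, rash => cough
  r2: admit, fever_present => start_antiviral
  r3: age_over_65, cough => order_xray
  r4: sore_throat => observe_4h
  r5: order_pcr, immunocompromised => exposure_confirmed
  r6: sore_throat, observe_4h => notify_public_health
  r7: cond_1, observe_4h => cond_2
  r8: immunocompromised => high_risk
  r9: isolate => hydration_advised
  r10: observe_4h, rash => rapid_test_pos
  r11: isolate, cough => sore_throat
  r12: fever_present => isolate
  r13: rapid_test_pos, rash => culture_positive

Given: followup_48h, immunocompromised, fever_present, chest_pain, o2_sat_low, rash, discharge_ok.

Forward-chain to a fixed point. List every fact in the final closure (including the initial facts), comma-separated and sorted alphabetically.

chest_pain, cough, culture_positive, discharge_ok, fever_present, followup_48h, high_risk, hydration_advised, immunocompromised, isolate, notify_public_health, o2_sat_low, observe_4h, rapid_test_pos, rash, sore_throat

Round 1: r1 [o2_sat_low, rash => cough]; r8 [immunocompromised => high_risk]; r12 [fever_present => isolate]. Adds cough, high_risk, isolate.
Round 2: r9 [isolate => hydration_advised]; r11 [isolate, cough => sore_throat]. Adds hydration_advised, sore_throat.
Round 3: r4 [sore_throat => observe_4h]. Adds observe_4h.
Round 4: r6 [sore_throat, observe_4h => notify_public_health]; r10 [observe_4h, rash => rapid_test_pos]. Adds notify_public_health, rapid_test_pos.
Round 5: r13 [rapid_test_pos, rash => culture_positive]. Adds culture_positive.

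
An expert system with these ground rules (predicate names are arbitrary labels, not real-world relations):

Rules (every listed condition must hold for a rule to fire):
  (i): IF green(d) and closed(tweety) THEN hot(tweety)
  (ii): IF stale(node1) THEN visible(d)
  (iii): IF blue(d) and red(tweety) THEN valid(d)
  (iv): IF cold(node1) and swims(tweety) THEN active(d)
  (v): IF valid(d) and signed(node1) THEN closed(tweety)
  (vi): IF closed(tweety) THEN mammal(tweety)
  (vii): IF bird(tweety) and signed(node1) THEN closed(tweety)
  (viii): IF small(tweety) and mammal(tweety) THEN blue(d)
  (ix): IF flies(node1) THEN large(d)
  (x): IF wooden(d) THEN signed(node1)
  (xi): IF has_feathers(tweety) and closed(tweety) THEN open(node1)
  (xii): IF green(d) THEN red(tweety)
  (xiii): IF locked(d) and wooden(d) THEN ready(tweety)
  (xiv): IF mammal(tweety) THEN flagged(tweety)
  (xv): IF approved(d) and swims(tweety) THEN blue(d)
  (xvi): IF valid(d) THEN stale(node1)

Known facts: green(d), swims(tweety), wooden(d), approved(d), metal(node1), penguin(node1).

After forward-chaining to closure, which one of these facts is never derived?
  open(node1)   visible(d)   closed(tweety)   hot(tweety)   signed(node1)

open(node1)

Round 1 — (x), (xii), (xv), derive signed(node1), red(tweety), blue(d).
Round 2 — (iii), derive valid(d).
Round 3 — (v), (xvi), derive closed(tweety), stale(node1).
Round 4 — (i), (ii), (vi), derive hot(tweety), visible(d), mammal(tweety).
Round 5 — (xiv), derive flagged(tweety).
Derived: signed(node1) (round 1), hot(tweety) (round 4), closed(tweety) (round 3), visible(d) (round 4). open(node1) never appears in any round.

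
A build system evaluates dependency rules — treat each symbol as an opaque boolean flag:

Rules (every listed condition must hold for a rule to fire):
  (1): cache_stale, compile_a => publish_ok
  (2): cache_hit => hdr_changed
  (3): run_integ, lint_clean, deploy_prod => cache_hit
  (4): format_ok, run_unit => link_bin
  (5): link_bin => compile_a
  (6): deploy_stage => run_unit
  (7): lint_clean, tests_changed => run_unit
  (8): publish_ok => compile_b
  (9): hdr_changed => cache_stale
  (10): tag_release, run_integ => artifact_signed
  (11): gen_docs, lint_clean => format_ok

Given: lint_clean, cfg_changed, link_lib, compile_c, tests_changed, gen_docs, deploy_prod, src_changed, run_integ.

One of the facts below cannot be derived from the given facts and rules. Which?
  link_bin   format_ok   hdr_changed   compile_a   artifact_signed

Round 1: (3) [run_integ, lint_clean, deploy_prod => cache_hit]; (7) [lint_clean, tests_changed => run_unit]; (11) [gen_docs, lint_clean => format_ok]. New: cache_hit, run_unit, format_ok.
Round 2: (2) [cache_hit => hdr_changed]; (4) [format_ok, run_unit => link_bin]. New: hdr_changed, link_bin.
Round 3: (5) [link_bin => compile_a]; (9) [hdr_changed => cache_stale]. New: compile_a, cache_stale.
Round 4: (1) [cache_stale, compile_a => publish_ok]. New: publish_ok.
Round 5: (8) [publish_ok => compile_b]. New: compile_b.
Derived: link_bin (round 2), hdr_changed (round 2), compile_a (round 3), format_ok (round 1). artifact_signed never appears in any round.

artifact_signed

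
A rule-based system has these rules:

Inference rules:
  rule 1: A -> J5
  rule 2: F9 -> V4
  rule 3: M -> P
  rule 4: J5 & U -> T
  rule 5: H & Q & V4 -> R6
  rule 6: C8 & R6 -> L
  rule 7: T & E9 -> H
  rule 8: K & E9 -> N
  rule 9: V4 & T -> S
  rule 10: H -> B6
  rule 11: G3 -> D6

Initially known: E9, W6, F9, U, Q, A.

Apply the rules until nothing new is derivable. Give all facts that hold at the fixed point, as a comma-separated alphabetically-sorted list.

[1] rule 1 [A -> J5]; rule 2 [F9 -> V4]. ⇒ new: J5, V4.
[2] rule 4 [J5 & U -> T]. ⇒ new: T.
[3] rule 7 [T & E9 -> H]; rule 9 [V4 & T -> S]. ⇒ new: H, S.
[4] rule 5 [H & Q & V4 -> R6]; rule 10 [H -> B6]. ⇒ new: R6, B6.

A, B6, E9, F9, H, J5, Q, R6, S, T, U, V4, W6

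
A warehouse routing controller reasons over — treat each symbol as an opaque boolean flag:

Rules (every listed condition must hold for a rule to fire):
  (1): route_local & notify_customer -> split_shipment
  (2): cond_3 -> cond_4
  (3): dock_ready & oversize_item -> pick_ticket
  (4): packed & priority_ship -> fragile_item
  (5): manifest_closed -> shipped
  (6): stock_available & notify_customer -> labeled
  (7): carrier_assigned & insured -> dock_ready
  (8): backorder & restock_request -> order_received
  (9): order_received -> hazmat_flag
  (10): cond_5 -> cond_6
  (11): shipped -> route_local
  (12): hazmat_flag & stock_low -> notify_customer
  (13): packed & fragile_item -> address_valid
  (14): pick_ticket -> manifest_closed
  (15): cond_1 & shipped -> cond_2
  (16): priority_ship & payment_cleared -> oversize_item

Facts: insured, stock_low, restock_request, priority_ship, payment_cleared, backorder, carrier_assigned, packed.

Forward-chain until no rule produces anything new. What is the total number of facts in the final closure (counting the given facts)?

20

[1] (4) [packed & priority_ship -> fragile_item]; (7) [carrier_assigned & insured -> dock_ready]; (8) [backorder & restock_request -> order_received]; (16) [priority_ship & payment_cleared -> oversize_item]. ⇒ new: fragile_item, dock_ready, order_received, oversize_item.
[2] (3) [dock_ready & oversize_item -> pick_ticket]; (9) [order_received -> hazmat_flag]; (13) [packed & fragile_item -> address_valid]. ⇒ new: pick_ticket, hazmat_flag, address_valid.
[3] (12) [hazmat_flag & stock_low -> notify_customer]; (14) [pick_ticket -> manifest_closed]. ⇒ new: notify_customer, manifest_closed.
[4] (5) [manifest_closed -> shipped]. ⇒ new: shipped.
[5] (11) [shipped -> route_local]. ⇒ new: route_local.
[6] (1) [route_local & notify_customer -> split_shipment]. ⇒ new: split_shipment.
Closure: {address_valid, backorder, carrier_assigned, dock_ready, fragile_item, hazmat_flag, insured, manifest_closed, notify_customer, order_received, oversize_item, packed, payment_cleared, pick_ticket, priority_ship, restock_request, route_local, shipped, split_shipment, stock_low} — 20 facts.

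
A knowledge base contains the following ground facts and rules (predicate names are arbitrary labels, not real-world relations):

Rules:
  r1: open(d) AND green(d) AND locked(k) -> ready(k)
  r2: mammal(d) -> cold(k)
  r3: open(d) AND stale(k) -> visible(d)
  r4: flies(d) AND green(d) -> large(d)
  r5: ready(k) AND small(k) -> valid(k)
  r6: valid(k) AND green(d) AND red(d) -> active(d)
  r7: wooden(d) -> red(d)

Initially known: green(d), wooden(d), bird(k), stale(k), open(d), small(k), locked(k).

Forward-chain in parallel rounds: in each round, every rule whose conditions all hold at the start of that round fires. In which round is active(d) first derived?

Round 1 fires r1, r3, r7, giving ready(k), visible(d), red(d).
Round 2 fires r5, giving valid(k).
Round 3 fires r6, giving active(d).
active(d) first appears in round 3.

3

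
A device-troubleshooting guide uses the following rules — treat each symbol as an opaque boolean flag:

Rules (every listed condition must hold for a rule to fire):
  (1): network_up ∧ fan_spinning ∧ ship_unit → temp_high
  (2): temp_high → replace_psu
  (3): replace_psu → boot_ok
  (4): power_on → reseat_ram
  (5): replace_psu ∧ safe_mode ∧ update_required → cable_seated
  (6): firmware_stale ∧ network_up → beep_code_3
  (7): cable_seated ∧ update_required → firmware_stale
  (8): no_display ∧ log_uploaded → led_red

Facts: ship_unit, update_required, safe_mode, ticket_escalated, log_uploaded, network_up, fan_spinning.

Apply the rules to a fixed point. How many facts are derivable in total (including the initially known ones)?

Round 1: (1) [network_up ∧ fan_spinning ∧ ship_unit → temp_high]. Adds temp_high.
Round 2: (2) [temp_high → replace_psu]. Adds replace_psu.
Round 3: (3) [replace_psu → boot_ok]; (5) [replace_psu ∧ safe_mode ∧ update_required → cable_seated]. Adds boot_ok, cable_seated.
Round 4: (7) [cable_seated ∧ update_required → firmware_stale]. Adds firmware_stale.
Round 5: (6) [firmware_stale ∧ network_up → beep_code_3]. Adds beep_code_3.
Closure: {beep_code_3, boot_ok, cable_seated, fan_spinning, firmware_stale, log_uploaded, network_up, replace_psu, safe_mode, ship_unit, temp_high, ticket_escalated, update_required} — 13 facts.

13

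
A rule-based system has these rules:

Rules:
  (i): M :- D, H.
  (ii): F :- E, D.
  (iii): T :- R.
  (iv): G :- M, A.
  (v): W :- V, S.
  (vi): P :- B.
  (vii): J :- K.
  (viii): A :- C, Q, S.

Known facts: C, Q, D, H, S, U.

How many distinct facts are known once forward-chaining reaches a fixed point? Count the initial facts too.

9

Round 1: (i) [M :- D, H.]; (viii) [A :- C, Q, S.]. New: M, A.
Round 2: (iv) [G :- M, A.]. New: G.
Closure: {A, C, D, G, H, M, Q, S, U} — 9 facts.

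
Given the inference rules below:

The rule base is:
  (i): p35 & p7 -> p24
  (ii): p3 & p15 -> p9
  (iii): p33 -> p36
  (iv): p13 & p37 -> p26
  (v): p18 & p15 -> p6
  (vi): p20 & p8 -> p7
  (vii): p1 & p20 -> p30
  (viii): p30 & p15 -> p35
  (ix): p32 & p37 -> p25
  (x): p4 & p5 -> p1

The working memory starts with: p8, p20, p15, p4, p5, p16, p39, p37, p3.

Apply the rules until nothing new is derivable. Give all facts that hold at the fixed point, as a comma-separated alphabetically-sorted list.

Round 1 fires (ii), (vi), (x), giving p9, p7, p1.
Round 2 fires (vii), giving p30.
Round 3 fires (viii), giving p35.
Round 4 fires (i), giving p24.

p1, p15, p16, p20, p24, p3, p30, p35, p37, p39, p4, p5, p7, p8, p9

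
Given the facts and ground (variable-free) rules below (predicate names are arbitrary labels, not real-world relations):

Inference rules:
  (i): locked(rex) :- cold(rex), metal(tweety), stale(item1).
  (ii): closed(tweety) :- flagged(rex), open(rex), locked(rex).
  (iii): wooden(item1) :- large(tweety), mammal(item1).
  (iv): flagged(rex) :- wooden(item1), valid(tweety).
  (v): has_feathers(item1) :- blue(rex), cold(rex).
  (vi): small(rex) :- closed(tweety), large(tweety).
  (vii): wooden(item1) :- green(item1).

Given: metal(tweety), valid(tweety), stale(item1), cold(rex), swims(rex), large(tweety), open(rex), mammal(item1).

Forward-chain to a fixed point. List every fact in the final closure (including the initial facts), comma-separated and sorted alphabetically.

closed(tweety), cold(rex), flagged(rex), large(tweety), locked(rex), mammal(item1), metal(tweety), open(rex), small(rex), stale(item1), swims(rex), valid(tweety), wooden(item1)

[1] (i) [locked(rex) :- cold(rex), metal(tweety), stale(item1).]; (iii) [wooden(item1) :- large(tweety), mammal(item1).]. ⇒ new: locked(rex), wooden(item1).
[2] (iv) [flagged(rex) :- wooden(item1), valid(tweety).]. ⇒ new: flagged(rex).
[3] (ii) [closed(tweety) :- flagged(rex), open(rex), locked(rex).]. ⇒ new: closed(tweety).
[4] (vi) [small(rex) :- closed(tweety), large(tweety).]. ⇒ new: small(rex).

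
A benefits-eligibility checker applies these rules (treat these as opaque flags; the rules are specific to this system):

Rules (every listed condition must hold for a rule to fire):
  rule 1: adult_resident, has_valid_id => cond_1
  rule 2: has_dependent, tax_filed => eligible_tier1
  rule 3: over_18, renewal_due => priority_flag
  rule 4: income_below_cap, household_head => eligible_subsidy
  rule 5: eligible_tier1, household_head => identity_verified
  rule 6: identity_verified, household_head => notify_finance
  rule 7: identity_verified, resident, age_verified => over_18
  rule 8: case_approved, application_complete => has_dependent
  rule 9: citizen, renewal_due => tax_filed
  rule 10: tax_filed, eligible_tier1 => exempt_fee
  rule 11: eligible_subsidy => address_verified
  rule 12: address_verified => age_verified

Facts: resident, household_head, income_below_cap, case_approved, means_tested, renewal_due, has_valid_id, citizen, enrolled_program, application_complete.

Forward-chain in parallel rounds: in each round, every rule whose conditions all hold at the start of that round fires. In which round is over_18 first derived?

4

Round 1 fires rule 4, rule 8, rule 9, giving eligible_subsidy, has_dependent, tax_filed.
Round 2 fires rule 2, rule 11, giving eligible_tier1, address_verified.
Round 3 fires rule 5, rule 10, rule 12, giving identity_verified, exempt_fee, age_verified.
Round 4 fires rule 6, rule 7, giving notify_finance, over_18.
over_18 first appears in round 4.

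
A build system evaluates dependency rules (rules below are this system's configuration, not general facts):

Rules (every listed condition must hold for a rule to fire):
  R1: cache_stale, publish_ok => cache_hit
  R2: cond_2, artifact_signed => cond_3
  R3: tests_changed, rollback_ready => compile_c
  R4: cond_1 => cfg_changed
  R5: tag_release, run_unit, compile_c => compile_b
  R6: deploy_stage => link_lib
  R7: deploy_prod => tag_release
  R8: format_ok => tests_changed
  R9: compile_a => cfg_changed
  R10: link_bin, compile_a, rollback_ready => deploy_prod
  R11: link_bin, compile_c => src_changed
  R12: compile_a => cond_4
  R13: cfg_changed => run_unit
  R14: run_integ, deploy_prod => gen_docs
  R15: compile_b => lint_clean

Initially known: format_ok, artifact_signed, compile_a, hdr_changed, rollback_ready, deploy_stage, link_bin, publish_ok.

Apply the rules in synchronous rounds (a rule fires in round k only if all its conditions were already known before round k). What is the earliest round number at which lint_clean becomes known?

Round 1 — R6, R8, R9, R10, R12, derive link_lib, tests_changed, cfg_changed, deploy_prod, cond_4.
Round 2 — R3, R7, R13, derive compile_c, tag_release, run_unit.
Round 3 — R5, R11, derive compile_b, src_changed.
Round 4 — R15, derive lint_clean.
lint_clean first appears in round 4.

4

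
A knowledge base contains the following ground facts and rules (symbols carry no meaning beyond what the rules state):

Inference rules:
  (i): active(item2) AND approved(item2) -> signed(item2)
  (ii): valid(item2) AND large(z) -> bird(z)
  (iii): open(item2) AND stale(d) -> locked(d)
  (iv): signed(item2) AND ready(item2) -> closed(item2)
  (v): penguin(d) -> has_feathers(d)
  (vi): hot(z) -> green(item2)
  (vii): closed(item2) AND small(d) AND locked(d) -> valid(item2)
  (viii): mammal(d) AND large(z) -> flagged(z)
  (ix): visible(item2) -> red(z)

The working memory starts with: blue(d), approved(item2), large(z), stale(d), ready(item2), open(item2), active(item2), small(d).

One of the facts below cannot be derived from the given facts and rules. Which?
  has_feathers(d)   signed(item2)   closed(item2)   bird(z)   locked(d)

Round 1: (i) [active(item2) AND approved(item2) -> signed(item2)]; (iii) [open(item2) AND stale(d) -> locked(d)]. Adds signed(item2), locked(d).
Round 2: (iv) [signed(item2) AND ready(item2) -> closed(item2)]. Adds closed(item2).
Round 3: (vii) [closed(item2) AND small(d) AND locked(d) -> valid(item2)]. Adds valid(item2).
Round 4: (ii) [valid(item2) AND large(z) -> bird(z)]. Adds bird(z).
Derived: locked(d) (round 1), closed(item2) (round 2), signed(item2) (round 1), bird(z) (round 4). has_feathers(d) never appears in any round.

has_feathers(d)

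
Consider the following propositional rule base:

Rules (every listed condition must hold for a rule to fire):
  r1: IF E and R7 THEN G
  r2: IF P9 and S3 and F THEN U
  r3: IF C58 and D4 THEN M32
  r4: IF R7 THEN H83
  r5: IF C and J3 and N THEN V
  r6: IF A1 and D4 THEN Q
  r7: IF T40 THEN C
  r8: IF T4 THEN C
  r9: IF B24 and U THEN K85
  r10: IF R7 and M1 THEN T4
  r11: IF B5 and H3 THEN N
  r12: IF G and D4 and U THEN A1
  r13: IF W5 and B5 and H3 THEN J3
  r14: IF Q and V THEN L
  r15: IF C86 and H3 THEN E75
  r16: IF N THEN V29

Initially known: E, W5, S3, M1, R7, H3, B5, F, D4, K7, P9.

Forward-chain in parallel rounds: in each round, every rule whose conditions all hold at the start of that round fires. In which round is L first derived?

4

Round 1 — r1, r2, r4, r10, r11, r13, derive G, U, H83, T4, N, J3.
Round 2 — r8, r12, r16, derive C, A1, V29.
Round 3 — r5, r6, derive V, Q.
Round 4 — r14, derive L.
L first appears in round 4.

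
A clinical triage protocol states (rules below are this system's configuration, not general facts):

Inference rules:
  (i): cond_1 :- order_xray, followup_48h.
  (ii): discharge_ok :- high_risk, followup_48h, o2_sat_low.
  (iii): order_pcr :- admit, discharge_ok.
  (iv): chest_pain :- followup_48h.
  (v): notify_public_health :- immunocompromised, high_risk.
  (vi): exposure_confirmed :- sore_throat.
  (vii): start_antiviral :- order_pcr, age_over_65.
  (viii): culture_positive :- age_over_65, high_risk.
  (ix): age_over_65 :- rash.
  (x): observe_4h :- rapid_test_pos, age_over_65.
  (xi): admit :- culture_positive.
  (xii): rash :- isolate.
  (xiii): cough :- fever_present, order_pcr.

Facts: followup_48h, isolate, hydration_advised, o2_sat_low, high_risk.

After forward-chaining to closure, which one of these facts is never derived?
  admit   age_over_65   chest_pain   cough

Round 1 fires (ii), (iv), (xii), giving discharge_ok, chest_pain, rash.
Round 2 fires (ix), giving age_over_65.
Round 3 fires (viii), giving culture_positive.
Round 4 fires (xi), giving admit.
Round 5 fires (iii), giving order_pcr.
Round 6 fires (vii), giving start_antiviral.
Derived: chest_pain (round 1), age_over_65 (round 2), admit (round 4). cough never appears in any round.

cough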